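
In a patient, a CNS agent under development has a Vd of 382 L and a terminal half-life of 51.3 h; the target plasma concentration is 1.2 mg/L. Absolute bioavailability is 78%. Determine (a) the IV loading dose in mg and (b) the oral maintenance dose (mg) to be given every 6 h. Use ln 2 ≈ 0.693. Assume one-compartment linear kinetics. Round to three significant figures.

(a) 458 mg; (b) 47.6 mg

LD = Vd × C = 382.0 × 1.2 = 458.4 mg
CL = 0.693 × Vd / t½ = 0.693 × 382.0 / 51.3 = 5.160 L/h
D = CL × Css × τ / F = 5.160 × 1.2 × 6 / 0.78 = 47.63 mg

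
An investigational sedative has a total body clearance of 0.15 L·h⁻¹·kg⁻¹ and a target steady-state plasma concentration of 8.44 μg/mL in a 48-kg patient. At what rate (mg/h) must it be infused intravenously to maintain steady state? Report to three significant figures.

60.8 mg/h

CL = 0.15 L·h⁻¹·kg⁻¹ × 48 kg = 7.200 L/h
Rate = CL × Css = 7.200 × 8.44 = 60.77 mg/h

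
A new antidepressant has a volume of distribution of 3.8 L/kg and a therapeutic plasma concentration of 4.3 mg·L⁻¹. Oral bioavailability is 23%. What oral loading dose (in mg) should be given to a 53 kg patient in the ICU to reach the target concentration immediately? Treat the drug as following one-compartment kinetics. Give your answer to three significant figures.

Vd(total) = 53 kg × 3.8 L/kg = 201.4 L
LD = Vd × C / F = 201.4 × 4.300 / 0.23 = 3765 mg

3770 mg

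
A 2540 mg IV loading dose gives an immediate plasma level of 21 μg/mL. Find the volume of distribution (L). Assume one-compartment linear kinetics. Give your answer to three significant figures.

121 L

Immediately after an IV bolus, C₀ = Dose / Vd, so Vd = Dose / C₀.
Vd = 2540 / 21 = 121.0 L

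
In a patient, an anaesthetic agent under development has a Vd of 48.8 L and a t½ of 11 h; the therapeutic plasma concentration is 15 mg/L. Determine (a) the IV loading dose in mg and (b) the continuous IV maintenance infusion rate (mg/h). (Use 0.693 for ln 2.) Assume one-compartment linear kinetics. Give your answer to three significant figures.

LD = Vd × C = 48.80 × 15 = 732.0 mg
CL = 0.693 × Vd / t½ = 0.693 × 48.80 / 11 = 3.074 L/h
Infusion rate = CL × Css = 3.074 × 15 = 46.11 mg/h

(a) 732 mg; (b) 46.1 mg/h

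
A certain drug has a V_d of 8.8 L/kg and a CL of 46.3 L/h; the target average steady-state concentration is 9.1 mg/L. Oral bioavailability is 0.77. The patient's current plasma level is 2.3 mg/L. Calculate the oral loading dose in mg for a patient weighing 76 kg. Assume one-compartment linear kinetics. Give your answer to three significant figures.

Vd = 8.8 L/kg × 76 kg = 668.8 L
Concentration deficit ΔC = 9.1 − 2.3 = 6.800 mg/L
LD = Vd × ΔC / F = 668.8 × 6.800 / 0.77 = 5906 mg

5910 mg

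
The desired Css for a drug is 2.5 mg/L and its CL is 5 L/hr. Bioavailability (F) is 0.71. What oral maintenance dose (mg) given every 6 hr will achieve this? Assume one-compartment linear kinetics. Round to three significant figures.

106 mg

D = CL × Css × τ / F = 5.000 × 2.5 × 6 / 0.71 = 105.6 mg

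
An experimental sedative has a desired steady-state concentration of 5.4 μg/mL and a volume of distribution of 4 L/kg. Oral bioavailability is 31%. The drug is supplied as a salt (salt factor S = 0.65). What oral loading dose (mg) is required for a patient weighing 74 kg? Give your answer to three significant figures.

7930 mg

Vd = 4 L/kg × 74 kg = 296.0 L
LD = Vd × C / F / S = 296.0 × 5.400 / 0.31 / 0.65 = 7933 mg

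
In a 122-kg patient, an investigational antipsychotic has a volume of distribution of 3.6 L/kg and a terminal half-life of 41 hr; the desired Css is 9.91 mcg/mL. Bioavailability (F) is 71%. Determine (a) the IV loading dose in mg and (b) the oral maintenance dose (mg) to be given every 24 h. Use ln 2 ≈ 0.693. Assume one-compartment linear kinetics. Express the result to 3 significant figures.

Vd(total) = 122 kg × 3.6 L/kg = 439.2 L
LD = Vd × C = 439.2 × 9.91 = 4352 mg
CL = 0.693 × Vd / t½ = 0.693 × 439.2 / 41 = 7.424 L/h
D = CL × Css × τ / F = 7.424 × 9.91 × 24 / 0.71 = 2487 mg

(a) 4350 mg; (b) 2490 mg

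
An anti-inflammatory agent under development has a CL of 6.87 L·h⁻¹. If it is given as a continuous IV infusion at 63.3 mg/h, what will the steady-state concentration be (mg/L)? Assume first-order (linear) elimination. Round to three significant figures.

9.21 mg/L

Css = rate / CL = 63.3 / 6.870 = 9.214 mg/L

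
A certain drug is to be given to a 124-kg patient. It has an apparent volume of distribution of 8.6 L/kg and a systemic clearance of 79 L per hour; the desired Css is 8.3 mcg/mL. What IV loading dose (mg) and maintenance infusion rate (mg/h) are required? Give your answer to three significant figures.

Vd(total) = 124 kg × 8.6 L/kg = 1066 L
Loading dose = Vd × C = 1066 × 8.3 = 8848 mg
Maintenance: replace elimination → rate = CL × Css = 79.00 × 8.3 = 655.7 mg/h

(a) 8850 mg; (b) 656 mg/h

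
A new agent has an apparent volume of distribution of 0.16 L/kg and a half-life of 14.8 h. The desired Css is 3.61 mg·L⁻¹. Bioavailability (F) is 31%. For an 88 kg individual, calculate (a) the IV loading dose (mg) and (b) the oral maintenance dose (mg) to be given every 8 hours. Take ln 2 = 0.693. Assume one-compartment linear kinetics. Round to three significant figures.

(a) 50.8 mg; (b) 61.4 mg

Vd(total) = 88 kg × 0.16 L/kg = 14.08 L
LD = Vd × C = 14.08 × 3.61 = 50.83 mg
CL = 0.693 × Vd / t½ = 0.693 × 14.08 / 14.8 = 0.6593 L/h
D = CL × Css × τ / F = 0.6593 × 3.61 × 8 / 0.31 = 61.42 mg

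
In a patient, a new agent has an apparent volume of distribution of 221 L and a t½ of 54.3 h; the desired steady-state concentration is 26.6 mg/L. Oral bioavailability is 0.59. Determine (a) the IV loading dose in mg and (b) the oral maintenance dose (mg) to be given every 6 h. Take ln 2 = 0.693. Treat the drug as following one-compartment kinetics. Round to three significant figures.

LD = Vd × C = 221.0 × 26.6 = 5879 mg
CL = 0.693 × Vd / t½ = 0.693 × 221.0 / 54.3 = 2.820 L/h
D = CL × Css × τ / F = 2.820 × 26.6 × 6 / 0.59 = 762.8 mg

(a) 5880 mg; (b) 763 mg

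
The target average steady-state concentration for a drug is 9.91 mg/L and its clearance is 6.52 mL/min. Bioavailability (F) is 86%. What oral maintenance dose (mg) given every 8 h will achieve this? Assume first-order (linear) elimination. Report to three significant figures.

Convert clearance: 6.52 mL/min × 60 min/h ÷ 1000 mL/L = 0.3912 L/h
D = CL × Css × τ / F = 0.3912 × 9.91 × 8 / 0.86 = 36.06 mg

36.1 mg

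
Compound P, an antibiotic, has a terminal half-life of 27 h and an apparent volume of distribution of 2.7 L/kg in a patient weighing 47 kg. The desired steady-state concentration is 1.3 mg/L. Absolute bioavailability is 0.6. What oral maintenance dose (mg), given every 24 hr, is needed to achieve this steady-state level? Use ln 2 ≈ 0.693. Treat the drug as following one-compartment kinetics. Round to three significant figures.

Vd(total) = 47 kg × 2.7 L/kg = 126.9 L
k = 0.693/27 = 0.02567 h⁻¹, so CL = k·Vd = 0.02567 × 126.9 = 3.258 L/h
D = CL × Css × τ / F = 3.258 × 1.3 × 24 / 0.6 = 169.4 mg

169 mg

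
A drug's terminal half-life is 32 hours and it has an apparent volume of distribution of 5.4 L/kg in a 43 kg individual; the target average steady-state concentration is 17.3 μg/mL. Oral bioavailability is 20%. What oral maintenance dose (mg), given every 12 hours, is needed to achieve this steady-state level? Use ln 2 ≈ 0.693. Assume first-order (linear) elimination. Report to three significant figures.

5220 mg

Vd(total) = 43 kg × 5.4 L/kg = 232.2 L
CL = 0.693 × Vd / t½ = 0.693 × 232.2 / 32 = 5.029 L/h
D = CL × Css × τ / F = 5.029 × 17.3 × 12 / 0.2 = 5220 mg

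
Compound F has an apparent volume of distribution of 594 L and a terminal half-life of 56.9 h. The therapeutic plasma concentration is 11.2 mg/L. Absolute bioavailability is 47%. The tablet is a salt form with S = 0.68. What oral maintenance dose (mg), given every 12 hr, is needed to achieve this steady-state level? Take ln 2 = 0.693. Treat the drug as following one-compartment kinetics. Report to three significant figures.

3040 mg

CL = 0.693 × Vd / t½ = 0.693 × 594.0 / 56.9 = 7.234 L/h
D = CL × Css × τ / F / S = 7.234 × 11.2 × 12 / 0.47 / 0.68 = 3042 mg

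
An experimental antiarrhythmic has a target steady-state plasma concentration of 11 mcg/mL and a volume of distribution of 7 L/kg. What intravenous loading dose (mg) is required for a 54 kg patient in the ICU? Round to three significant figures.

4160 mg

Total Vd = 7 × 54 = 378.0 L
LD = Vd × C = 378.0 × 11.00 = 4158 mg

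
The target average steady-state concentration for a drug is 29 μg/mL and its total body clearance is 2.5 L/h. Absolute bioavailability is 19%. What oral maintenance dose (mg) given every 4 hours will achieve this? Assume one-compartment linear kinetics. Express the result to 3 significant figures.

D = CL × Css × τ / F = 2.500 × 29 × 4 / 0.19 = 1526 mg

1530 mg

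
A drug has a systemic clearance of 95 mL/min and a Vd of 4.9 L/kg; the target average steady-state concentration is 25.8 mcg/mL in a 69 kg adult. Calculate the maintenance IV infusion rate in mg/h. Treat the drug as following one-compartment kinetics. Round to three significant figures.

CL = 95 mL/min = 95 × 0.06 = 5.700 L/h
Vd does not affect the maintenance rate; only clearance governs steady-state input.
R₀ = 5.700 × 25.8 = 147.1 mg/h

147 mg/h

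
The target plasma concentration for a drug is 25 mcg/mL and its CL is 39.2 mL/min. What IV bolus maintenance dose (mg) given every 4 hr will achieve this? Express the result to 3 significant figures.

235 mg

Convert clearance: 39.2 mL/min × 60 min/h ÷ 1000 mL/L = 2.352 L/h
D = CL × Css × τ = 2.352 × 25 × 4 = 235.2 mg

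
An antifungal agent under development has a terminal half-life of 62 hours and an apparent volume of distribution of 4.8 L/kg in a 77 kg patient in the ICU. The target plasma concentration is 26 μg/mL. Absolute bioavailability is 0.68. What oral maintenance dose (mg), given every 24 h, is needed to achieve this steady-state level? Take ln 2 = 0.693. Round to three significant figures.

3790 mg

Vd(total) = 77 kg × 4.8 L/kg = 369.6 L
CL = ln 2 · Vd / t½ = 0.693 × 369.6 / 62 = 4.131 L/h
D = CL × Css × τ / F = 4.131 × 26 × 24 / 0.68 = 3791 mg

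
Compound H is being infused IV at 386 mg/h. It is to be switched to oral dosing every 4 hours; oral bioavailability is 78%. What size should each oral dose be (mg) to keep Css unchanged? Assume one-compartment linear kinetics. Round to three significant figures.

To maintain the same Css, the systemic dosing rate must be unchanged: F·D/τ = infusion rate.
D = rate × τ / F = 386 × 4 / 0.78 = 1979 mg

1980 mg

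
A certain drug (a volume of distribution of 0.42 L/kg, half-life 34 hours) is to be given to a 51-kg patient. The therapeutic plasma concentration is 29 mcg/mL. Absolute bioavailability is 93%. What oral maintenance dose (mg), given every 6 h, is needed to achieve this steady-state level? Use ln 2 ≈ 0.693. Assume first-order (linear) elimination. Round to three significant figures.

Vd = 0.42 L/kg × 51 kg = 21.42 L
CL = ln 2 · Vd / t½ = 0.693 × 21.42 / 34 = 0.4366 L/h
D = CL × Css × τ / F = 0.4366 × 29 × 6 / 0.93 = 81.69 mg

81.7 mg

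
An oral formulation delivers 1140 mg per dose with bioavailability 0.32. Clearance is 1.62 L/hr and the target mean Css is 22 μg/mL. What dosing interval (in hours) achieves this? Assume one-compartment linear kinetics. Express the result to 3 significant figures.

F·D/τ = CL·Css → τ = F·D / (CL·Css).
τ = 0.32 × 1140 / (1.62 × 22) = 10.24 h

10.2 h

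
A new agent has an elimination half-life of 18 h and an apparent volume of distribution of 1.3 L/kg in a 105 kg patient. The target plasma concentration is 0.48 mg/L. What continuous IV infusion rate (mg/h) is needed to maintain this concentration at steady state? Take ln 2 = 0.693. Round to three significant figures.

2.52 mg/h

Total Vd = 1.3 × 105 = 136.5 L
CL = ln 2 · Vd / t½ = 0.693 × 136.5 / 18 = 5.255 L/h
Infusion rate = CL × Css = 5.255 × 0.48 = 2.522 mg/h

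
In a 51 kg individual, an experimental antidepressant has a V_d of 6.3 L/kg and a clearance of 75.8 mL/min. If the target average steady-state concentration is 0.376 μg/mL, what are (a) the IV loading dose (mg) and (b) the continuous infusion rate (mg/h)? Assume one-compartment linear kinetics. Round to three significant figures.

Total Vd = 6.3 × 51 = 321.3 L
Loading dose = Vd × C = 321.3 × 0.376 = 120.8 mg
CL = 75.8 mL/min = 75.8 × 0.06 = 4.548 L/h
Infusion rate = 4.548 L/h × 0.376 mg/L = 1.710 mg/h

(a) 121 mg; (b) 1.71 mg/h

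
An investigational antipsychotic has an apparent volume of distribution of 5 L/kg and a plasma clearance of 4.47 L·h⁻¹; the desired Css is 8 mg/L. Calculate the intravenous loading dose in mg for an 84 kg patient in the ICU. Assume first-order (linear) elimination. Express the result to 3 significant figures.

Total Vd = 5 × 84 = 420.0 L
LD = Vd × C = 420.0 × 8.000 = 3360 mg

3360 mg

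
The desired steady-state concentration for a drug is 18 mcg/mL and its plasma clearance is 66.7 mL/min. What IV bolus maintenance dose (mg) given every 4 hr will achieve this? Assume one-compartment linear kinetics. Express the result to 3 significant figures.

288 mg

CL = 66.7 mL/min = 66.7 × 0.06 = 4.002 L/h
D = CL × Css × τ = 4.002 × 18 × 4 = 288.1 mg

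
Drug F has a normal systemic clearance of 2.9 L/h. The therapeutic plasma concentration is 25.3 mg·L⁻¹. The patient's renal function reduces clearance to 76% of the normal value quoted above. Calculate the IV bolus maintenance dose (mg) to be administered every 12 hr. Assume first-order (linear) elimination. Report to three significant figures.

669 mg

Patient clearance = 0.76 × 2.900 = 2.204 L/h
D = CL × Css × τ = 2.204 × 25.3 × 12 = 669.1 mg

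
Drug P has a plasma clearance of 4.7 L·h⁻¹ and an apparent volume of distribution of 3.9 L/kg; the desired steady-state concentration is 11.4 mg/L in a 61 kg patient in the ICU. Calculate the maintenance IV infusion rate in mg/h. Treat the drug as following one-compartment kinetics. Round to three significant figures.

53.6 mg/h

Infusion rate = CL · Css = 4.700 L/h × 11.4 mg/L = 53.58 mg/h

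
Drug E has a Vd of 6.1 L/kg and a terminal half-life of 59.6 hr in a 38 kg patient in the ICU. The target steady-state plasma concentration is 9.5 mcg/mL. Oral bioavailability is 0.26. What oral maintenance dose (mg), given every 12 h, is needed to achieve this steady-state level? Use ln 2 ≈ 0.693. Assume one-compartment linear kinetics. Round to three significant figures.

Vd(total) = 38 kg × 6.1 L/kg = 231.8 L
CL = 0.693 × Vd / t½ = 0.693 × 231.8 / 59.6 = 2.695 L/h
D = CL × Css × τ / F = 2.695 × 9.5 × 12 / 0.26 = 1182 mg

1180 mg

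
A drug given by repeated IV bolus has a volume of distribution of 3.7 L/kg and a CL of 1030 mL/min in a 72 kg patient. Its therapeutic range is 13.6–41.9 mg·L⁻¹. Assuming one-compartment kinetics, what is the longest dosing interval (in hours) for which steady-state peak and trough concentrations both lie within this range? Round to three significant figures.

4.85 h

Total Vd = 3.7 × 72 = 266.4 L
CL = 1030 mL/min × 60/1000 = 61.80 L/h
k = CL / Vd = 61.80 / 266.4 = 0.2320 h⁻¹
Between IV bolus doses, concentration decays as C = C₀·e^(−kτ), so C_peak/C_trough = e^(kτ).
τ_max = ln(C_peak/C_trough) / k = ln(41.9/13.6) / 0.2320 = 1.125 / 0.2320 = 4.849 h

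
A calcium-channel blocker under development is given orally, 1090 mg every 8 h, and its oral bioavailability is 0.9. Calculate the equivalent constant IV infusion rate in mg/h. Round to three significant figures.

123 mg/h

Equivalent systemic input: infusion rate = F·D/τ.
Rate = 0.9 × 1090 / 8 = 122.6 mg/h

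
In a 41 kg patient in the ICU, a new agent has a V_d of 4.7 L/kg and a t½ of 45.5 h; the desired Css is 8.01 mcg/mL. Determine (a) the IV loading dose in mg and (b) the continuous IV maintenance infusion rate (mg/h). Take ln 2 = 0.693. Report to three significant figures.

Vd = 4.7 L/kg × 41 kg = 192.7 L
LD = Vd × C = 192.7 × 8.01 = 1544 mg
CL = 0.693 × Vd / t½ = 0.693 × 192.7 / 45.5 = 2.935 L/h
Infusion rate = CL × Css = 2.935 × 8.01 = 23.51 mg/h

(a) 1540 mg; (b) 23.5 mg/h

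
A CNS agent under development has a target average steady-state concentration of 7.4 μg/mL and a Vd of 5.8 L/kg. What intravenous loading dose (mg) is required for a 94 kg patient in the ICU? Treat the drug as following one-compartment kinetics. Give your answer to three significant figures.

Vd(total) = 94 kg × 5.8 L/kg = 545.2 L
LD = Vd × C = 545.2 × 7.400 = 4034 mg

4030 mg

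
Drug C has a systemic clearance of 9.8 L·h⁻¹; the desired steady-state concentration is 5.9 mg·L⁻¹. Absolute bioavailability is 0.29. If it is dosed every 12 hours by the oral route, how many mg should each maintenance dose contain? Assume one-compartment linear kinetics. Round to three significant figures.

2390 mg

At steady state, dose per interval replaces the amount cleared in that interval: F·D/τ = CL·Css.
D = CL × Css × τ / F = 9.800 × 5.9 × 12 / 0.29 = 2393 mg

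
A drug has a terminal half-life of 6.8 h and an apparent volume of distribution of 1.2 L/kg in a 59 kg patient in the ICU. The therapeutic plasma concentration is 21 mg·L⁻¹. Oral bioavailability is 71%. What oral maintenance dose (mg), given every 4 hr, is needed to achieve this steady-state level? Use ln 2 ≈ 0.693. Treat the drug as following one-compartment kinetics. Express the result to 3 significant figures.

854 mg

Total Vd = 1.2 × 59 = 70.80 L
k = 0.693/6.8 = 0.1019 h⁻¹, so CL = k·Vd = 0.1019 × 70.80 = 7.215 L/h
D = CL × Css × τ / F = 7.215 × 21 × 4 / 0.71 = 853.6 mg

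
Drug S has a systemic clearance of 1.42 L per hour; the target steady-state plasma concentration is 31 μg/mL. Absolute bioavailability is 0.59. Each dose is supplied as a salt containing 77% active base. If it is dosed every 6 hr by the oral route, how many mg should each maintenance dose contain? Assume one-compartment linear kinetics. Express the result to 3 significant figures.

D = CL × Css × τ / F / S = 1.420 × 31 × 6 / 0.59 / 0.77 = 581.4 mg

581 mg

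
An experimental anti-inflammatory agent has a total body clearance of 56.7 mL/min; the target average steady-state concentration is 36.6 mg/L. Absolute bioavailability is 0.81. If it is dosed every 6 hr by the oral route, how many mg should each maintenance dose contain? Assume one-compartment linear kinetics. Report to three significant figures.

922 mg

Convert clearance: 56.7 mL/min × 60 min/h ÷ 1000 mL/L = 3.402 L/h
At steady state, dose per interval replaces the amount cleared in that interval: F·D/τ = CL·Css.
D = CL × Css × τ / F = 3.402 × 36.6 × 6 / 0.81 = 922.3 mg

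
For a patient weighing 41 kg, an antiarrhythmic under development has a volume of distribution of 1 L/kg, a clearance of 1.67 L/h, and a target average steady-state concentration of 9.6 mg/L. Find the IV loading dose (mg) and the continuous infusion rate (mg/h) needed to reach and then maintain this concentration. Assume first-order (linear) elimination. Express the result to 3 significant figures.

(a) 394 mg; (b) 16.0 mg/h

Vd = 1 L/kg × 41 kg = 41.00 L
LD = Vd · C_target = 41.00 × 9.6 = 393.6 mg
Maintenance: replace elimination → rate = CL × Css = 1.670 × 9.6 = 16.03 mg/h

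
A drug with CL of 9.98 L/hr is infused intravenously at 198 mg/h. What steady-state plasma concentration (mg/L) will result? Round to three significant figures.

19.8 mg/L

Css = rate / CL = 198 / 9.980 = 19.84 mg/L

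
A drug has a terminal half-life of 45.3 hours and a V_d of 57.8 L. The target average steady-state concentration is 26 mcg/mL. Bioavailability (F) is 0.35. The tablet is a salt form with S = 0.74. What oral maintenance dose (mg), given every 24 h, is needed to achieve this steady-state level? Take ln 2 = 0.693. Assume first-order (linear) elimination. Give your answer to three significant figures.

2130 mg

k = 0.693/45.3 = 0.01530 h⁻¹, so CL = k·Vd = 0.01530 × 57.80 = 0.8843 L/h
D = CL × Css × τ / F / S = 0.8843 × 26 × 24 / 0.35 / 0.74 = 2131 mg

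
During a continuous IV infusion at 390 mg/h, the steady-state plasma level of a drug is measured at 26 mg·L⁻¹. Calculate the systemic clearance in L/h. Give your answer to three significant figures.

15.0 L/h

At steady state, infusion rate = CL × Css, so CL = rate / Css.
CL = 390 / 26 = 15.00 L/h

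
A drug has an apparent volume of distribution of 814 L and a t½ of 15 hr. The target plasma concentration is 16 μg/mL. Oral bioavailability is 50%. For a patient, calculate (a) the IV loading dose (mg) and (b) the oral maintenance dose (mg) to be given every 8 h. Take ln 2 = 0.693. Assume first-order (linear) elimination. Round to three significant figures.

(a) 13000 mg; (b) 9630 mg

LD = Vd × C = 814.0 × 16 = 13020 mg
CL = 0.693 × Vd / t½ = 0.693 × 814.0 / 15 = 37.61 L/h
D = CL × Css × τ / F = 37.61 × 16 × 8 / 0.5 = 9628 mg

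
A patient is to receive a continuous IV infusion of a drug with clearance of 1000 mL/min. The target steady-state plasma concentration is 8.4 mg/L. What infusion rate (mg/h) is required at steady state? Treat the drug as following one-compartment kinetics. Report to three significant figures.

504 mg/h

CL = 1000 mL/min × 60/1000 = 60.00 L/h
Rate = CL × Css = 60.00 × 8.4 = 504.0 mg/h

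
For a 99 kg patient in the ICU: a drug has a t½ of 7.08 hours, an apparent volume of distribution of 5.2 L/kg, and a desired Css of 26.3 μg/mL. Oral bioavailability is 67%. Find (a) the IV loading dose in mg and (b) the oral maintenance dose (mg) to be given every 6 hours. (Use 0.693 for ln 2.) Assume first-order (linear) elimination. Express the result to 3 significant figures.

Total Vd = 5.2 × 99 = 514.8 L
LD = Vd × C = 514.8 × 26.3 = 13540 mg
CL = 0.693 × Vd / t½ = 0.693 × 514.8 / 7.08 = 50.39 L/h
D = CL × Css × τ / F = 50.39 × 26.3 × 6 / 0.67 = 11870 mg

(a) 13500 mg; (b) 11900 mg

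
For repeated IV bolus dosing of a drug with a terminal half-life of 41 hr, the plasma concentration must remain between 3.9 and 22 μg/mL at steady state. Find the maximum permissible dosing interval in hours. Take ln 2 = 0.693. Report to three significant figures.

k = 0.693 / t½ = 0.693 / 41 = 0.01690 h⁻¹
Between IV bolus doses, concentration decays as C = C₀·e^(−kτ), so C_peak/C_trough = e^(kτ).
τ_max = ln(C_peak/C_trough) / k = ln(22/3.9) / 0.01690 = 1.730 / 0.01690 = 102.4 h

102 h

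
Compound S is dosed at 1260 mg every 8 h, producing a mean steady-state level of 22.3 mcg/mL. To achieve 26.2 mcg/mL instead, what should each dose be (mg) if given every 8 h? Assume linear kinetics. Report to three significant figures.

With linear kinetics, Css is proportional to dose rate (D/τ) at fixed clearance.
D₂ = D₁ × (Css,target / Css,current) = 1260 × 26.2/22.3 = 1480 mg

1480 mg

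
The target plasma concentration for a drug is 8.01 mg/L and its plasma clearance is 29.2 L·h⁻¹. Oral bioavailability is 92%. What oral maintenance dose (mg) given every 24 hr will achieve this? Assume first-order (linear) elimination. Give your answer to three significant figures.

6100 mg

At steady state, dose per interval replaces the amount cleared in that interval: F·D/τ = CL·Css.
D = CL × Css × τ / F = 29.20 × 8.01 × 24 / 0.92 = 6102 mg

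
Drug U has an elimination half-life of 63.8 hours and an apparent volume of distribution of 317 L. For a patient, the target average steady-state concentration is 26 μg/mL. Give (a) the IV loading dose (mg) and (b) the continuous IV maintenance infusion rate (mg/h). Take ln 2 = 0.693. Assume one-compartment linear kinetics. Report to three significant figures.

LD = Vd × C = 317.0 × 26 = 8242 mg
CL = 0.693 × Vd / t½ = 0.693 × 317.0 / 63.8 = 3.443 L/h
Infusion rate = CL × Css = 3.443 × 26 = 89.52 mg/h

(a) 8240 mg; (b) 89.5 mg/h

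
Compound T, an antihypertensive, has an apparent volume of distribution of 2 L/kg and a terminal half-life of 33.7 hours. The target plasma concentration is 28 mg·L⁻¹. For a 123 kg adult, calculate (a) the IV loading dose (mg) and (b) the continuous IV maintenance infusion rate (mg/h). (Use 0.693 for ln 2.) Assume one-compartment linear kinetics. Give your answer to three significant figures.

Vd = 2 L/kg × 123 kg = 246.0 L
LD = Vd × C = 246.0 × 28 = 6888 mg
CL = 0.693 × Vd / t½ = 0.693 × 246.0 / 33.7 = 5.059 L/h
Infusion rate = CL × Css = 5.059 × 28 = 141.7 mg/h

(a) 6890 mg; (b) 142 mg/h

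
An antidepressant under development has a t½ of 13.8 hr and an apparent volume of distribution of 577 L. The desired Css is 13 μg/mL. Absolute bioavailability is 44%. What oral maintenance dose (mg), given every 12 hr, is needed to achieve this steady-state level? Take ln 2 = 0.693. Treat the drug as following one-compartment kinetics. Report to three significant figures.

10300 mg

CL = ln 2 · Vd / t½ = 0.693 × 577.0 / 13.8 = 28.98 L/h
D = CL × Css × τ / F = 28.98 × 13 × 12 / 0.44 = 10270 mg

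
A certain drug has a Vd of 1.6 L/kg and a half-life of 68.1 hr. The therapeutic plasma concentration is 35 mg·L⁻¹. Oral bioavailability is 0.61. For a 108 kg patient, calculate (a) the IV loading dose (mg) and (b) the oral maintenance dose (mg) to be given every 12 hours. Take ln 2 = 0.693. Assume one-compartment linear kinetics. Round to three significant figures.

Total Vd = 1.6 × 108 = 172.8 L
LD = Vd × C = 172.8 × 35 = 6048 mg
CL = 0.693 × Vd / t½ = 0.693 × 172.8 / 68.1 = 1.758 L/h
D = CL × Css × τ / F = 1.758 × 35 × 12 / 0.61 = 1210 mg

(a) 6050 mg; (b) 1210 mg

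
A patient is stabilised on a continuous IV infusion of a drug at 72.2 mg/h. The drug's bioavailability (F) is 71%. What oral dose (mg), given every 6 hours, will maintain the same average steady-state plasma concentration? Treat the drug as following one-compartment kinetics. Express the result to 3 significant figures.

To maintain the same Css, the systemic dosing rate must be unchanged: F·D/τ = infusion rate.
D = rate × τ / F = 72.2 × 6 / 0.71 = 610.1 mg

610 mg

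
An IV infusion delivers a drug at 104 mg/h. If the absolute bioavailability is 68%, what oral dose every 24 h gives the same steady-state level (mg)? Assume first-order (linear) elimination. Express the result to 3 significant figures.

3670 mg

To maintain the same Css, the systemic dosing rate must be unchanged: F·D/τ = infusion rate.
D = rate × τ / F = 104 × 24 / 0.68 = 3671 mg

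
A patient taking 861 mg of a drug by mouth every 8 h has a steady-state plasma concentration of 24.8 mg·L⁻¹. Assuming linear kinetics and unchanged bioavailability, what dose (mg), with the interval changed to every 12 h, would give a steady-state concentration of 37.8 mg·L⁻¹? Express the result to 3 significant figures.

1970 mg

With linear kinetics, Css is proportional to dose rate (D/τ) at fixed clearance.
D₂ = D₁ × (Css,target / Css,current) × (τ₂/τ₁) = 861 × (37.8/24.8) × (12/8) = 1968 mg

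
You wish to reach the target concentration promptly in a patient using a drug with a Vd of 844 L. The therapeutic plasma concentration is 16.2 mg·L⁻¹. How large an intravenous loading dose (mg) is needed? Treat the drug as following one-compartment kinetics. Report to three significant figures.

13700 mg

The loading dose fills Vd to the target concentration.
LD = Vd × C = 844.0 × 16.20 = 13670 mg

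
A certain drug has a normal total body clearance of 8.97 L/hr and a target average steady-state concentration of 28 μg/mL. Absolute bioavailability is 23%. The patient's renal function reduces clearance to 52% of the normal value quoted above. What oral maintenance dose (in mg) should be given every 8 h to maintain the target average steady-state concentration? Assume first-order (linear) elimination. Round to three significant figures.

Patient clearance = 0.52 × 8.970 = 4.664 L/h
At steady state, dose per interval replaces the amount cleared in that interval: F·D/τ = CL·Css.
D = CL × Css × τ / F = 4.664 × 28 × 8 / 0.23 = 4542 mg

4540 mg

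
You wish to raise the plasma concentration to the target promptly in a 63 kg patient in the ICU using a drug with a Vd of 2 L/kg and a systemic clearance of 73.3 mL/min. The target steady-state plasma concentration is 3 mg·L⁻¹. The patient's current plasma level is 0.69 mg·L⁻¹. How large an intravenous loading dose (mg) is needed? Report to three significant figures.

Vd = 2 L/kg × 63 kg = 126.0 L
LD is governed by Vd — clearance does not enter the loading-dose calculation.
Concentration deficit ΔC = 3 − 0.69 = 2.310 mg/L
LD = Vd × ΔC = 126.0 × 2.310 = 291.1 mg

291 mg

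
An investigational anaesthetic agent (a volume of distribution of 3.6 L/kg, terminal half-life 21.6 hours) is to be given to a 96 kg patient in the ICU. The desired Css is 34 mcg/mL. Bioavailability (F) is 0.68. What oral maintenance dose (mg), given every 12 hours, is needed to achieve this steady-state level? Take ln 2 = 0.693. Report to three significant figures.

Total Vd = 3.6 × 96 = 345.6 L
k = 0.693/21.6 = 0.03208 h⁻¹, so CL = k·Vd = 0.03208 × 345.6 = 11.09 L/h
D = CL × Css × τ / F = 11.09 × 34 × 12 / 0.68 = 6654 mg

6650 mg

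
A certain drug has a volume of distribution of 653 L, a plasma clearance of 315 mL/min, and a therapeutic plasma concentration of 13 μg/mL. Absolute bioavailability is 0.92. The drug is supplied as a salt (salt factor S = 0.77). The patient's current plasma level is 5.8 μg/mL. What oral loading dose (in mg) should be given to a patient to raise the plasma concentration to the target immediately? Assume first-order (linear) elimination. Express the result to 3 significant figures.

Concentration deficit ΔC = 13 − 5.8 = 7.200 mg/L
LD = Vd × ΔC / F / S = 653.0 × 7.200 / 0.92 / 0.77 = 6637 mg

6640 mg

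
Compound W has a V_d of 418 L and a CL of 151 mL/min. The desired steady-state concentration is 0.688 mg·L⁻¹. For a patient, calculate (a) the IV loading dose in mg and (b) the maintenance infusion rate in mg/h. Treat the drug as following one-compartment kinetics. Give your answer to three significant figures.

(a) 288 mg; (b) 6.23 mg/h

Loading: fill Vd to C_target → 418.0 L × 0.688 mg/L = 287.6 mg
CL = 151 mL/min = 151 × 0.06 = 9.060 L/h
Maintenance infusion rate = CL × Css = 9.060 × 0.688 = 6.233 mg/h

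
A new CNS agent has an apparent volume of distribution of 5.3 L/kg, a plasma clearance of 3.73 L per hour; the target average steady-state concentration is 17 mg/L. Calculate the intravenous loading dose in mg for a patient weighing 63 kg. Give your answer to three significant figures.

Total Vd = 5.3 × 63 = 333.9 L
LD = Vd × C = 333.9 × 17.00 = 5676 mg

5680 mg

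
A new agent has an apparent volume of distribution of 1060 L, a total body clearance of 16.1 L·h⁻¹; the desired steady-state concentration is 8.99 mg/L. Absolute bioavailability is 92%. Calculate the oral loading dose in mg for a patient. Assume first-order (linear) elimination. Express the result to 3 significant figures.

LD = Vd × C / F = 1060 × 8.990 / 0.92 = 10360 mg

10400 mg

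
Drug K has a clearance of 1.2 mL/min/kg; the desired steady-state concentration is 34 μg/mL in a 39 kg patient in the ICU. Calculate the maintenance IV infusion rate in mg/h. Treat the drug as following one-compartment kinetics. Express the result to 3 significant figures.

CL = 1.2 mL/min/kg × 39 kg = 46.80 mL/min = 46.80 × 60/1000 = 2.808 L/h
Rate = CL × Css = 2.808 × 34 = 95.47 mg/h

95.5 mg/h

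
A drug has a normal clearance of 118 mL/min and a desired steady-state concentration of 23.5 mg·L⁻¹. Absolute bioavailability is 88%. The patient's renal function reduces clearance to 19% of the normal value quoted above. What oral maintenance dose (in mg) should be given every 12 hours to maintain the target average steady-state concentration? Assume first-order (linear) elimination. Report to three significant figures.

431 mg

CL = 118 mL/min × 60/1000 = 7.080 L/h
Patient clearance = 0.19 × 7.080 = 1.345 L/h
D = CL × Css × τ / F = 1.345 × 23.5 × 12 / 0.88 = 431.0 mg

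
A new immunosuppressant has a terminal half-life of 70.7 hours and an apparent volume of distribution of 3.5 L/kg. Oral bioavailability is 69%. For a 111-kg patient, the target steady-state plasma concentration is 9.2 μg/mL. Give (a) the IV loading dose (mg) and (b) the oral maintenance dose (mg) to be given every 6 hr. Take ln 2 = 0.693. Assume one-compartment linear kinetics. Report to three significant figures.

(a) 3570 mg; (b) 305 mg

Total Vd = 3.5 × 111 = 388.5 L
LD = Vd × C = 388.5 × 9.2 = 3574 mg
CL = 0.693 × Vd / t½ = 0.693 × 388.5 / 70.7 = 3.808 L/h
D = CL × Css × τ / F = 3.808 × 9.2 × 6 / 0.69 = 304.6 mg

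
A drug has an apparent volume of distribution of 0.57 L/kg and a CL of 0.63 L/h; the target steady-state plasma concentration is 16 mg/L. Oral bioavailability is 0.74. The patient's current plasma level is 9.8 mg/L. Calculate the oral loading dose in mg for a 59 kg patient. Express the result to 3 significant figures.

282 mg

Vd(total) = 59 kg × 0.57 L/kg = 33.63 L
The loading dose fills Vd to the target concentration.
Concentration deficit ΔC = 16 − 9.8 = 6.200 mg/L
LD = Vd × ΔC / F = 33.63 × 6.200 / 0.74 = 281.8 mg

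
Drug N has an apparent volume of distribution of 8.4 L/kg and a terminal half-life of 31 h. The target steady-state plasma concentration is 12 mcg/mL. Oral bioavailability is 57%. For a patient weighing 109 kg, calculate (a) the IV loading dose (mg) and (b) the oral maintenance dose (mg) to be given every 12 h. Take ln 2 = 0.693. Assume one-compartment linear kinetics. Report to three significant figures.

(a) 11000 mg; (b) 5170 mg

Total Vd = 8.4 × 109 = 915.6 L
LD = Vd × C = 915.6 × 12 = 10990 mg
CL = 0.693 × Vd / t½ = 0.693 × 915.6 / 31 = 20.47 L/h
D = CL × Css × τ / F = 20.47 × 12 × 12 / 0.57 = 5171 mg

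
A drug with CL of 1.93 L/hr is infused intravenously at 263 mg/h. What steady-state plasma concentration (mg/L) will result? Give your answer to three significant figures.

Css = rate / CL = 263 / 1.930 = 136.3 mg/L

136 mg/L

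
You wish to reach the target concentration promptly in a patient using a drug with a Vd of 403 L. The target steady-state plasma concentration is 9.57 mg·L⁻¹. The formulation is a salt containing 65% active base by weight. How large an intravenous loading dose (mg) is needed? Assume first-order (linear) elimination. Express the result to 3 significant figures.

5930 mg

LD = Vd × C / S = 403.0 × 9.570 / 0.65 = 5933 mg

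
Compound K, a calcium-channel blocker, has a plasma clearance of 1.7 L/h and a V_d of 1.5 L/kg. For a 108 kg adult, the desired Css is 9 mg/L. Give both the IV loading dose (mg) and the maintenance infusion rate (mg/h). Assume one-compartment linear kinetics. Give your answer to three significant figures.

(a) 1460 mg; (b) 15.3 mg/h

Total Vd = 1.5 × 108 = 162.0 L
LD = Vd · C_target = 162.0 × 9 = 1458 mg
Maintenance: replace elimination → rate = CL × Css = 1.700 × 9 = 15.30 mg/h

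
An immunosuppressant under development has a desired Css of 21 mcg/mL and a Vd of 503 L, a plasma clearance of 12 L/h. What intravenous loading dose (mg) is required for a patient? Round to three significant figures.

Loading dose depends on Vd (not clearance): it fills the distribution volume.
LD = Vd × C = 503.0 × 21.00 = 10560 mg

10600 mg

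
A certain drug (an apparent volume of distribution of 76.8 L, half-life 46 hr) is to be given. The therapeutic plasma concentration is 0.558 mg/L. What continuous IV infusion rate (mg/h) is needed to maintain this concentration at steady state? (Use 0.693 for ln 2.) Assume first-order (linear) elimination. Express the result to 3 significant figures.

0.646 mg/h

CL = 0.693 × Vd / t½ = 0.693 × 76.80 / 46 = 1.157 L/h
Infusion rate = CL × Css = 1.157 × 0.558 = 0.6456 mg/h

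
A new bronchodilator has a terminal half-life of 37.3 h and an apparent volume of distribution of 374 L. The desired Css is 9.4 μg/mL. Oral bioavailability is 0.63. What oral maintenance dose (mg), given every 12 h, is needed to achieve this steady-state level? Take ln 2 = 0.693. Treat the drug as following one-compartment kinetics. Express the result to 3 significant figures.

1240 mg

k = 0.693/37.3 = 0.01858 h⁻¹, so CL = k·Vd = 0.01858 × 374.0 = 6.949 L/h
D = CL × Css × τ / F = 6.949 × 9.4 × 12 / 0.63 = 1244 mg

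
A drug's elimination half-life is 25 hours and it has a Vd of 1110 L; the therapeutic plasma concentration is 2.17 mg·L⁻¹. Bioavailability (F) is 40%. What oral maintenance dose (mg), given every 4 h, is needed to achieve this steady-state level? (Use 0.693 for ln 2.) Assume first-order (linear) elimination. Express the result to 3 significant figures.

668 mg

k = 0.693/25 = 0.02772 h⁻¹, so CL = k·Vd = 0.02772 × 1110 = 30.77 L/h
D = CL × Css × τ / F = 30.77 × 2.17 × 4 / 0.4 = 667.7 mg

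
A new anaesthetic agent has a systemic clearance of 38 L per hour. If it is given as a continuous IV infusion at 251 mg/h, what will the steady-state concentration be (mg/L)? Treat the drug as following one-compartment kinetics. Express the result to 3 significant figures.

6.61 mg/L

Css = rate / CL = 251 / 38.00 = 6.605 mg/L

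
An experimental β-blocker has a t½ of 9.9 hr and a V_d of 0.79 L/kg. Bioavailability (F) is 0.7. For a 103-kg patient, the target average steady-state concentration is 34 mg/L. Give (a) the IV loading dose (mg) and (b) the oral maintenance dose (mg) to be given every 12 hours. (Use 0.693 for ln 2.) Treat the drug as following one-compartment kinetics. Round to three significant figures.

Total Vd = 0.79 × 103 = 81.37 L
LD = Vd × C = 81.37 × 34 = 2767 mg
CL = 0.693 × Vd / t½ = 0.693 × 81.37 / 9.9 = 5.696 L/h
D = CL × Css × τ / F = 5.696 × 34 × 12 / 0.7 = 3320 mg

(a) 2770 mg; (b) 3320 mg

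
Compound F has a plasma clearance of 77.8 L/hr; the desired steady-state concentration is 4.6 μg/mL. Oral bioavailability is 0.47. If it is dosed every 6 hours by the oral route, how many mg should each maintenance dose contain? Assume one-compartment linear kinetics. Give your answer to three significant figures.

4570 mg

At steady state, dose per interval replaces the amount cleared in that interval: F·D/τ = CL·Css.
D = CL × Css × τ / F = 77.80 × 4.6 × 6 / 0.47 = 4569 mg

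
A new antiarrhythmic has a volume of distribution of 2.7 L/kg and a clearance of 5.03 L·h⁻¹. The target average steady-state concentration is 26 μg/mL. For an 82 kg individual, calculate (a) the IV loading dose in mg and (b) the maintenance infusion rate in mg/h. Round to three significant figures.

Vd = 2.7 L/kg × 82 kg = 221.4 L
Loading dose = Vd × C = 221.4 × 26 = 5756 mg
Maintenance: replace elimination → rate = CL × Css = 5.030 × 26 = 130.8 mg/h

(a) 5760 mg; (b) 131 mg/h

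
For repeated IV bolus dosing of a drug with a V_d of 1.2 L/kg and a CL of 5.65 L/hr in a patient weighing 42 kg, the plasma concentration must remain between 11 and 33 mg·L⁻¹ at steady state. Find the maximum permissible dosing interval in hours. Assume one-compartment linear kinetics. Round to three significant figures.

9.80 h

Vd(total) = 42 kg × 1.2 L/kg = 50.40 L
k = CL / Vd = 5.650 / 50.40 = 0.1121 h⁻¹
Between IV bolus doses, concentration decays as C = C₀·e^(−kτ), so C_peak/C_trough = e^(kτ).
τ_max = ln(C_peak/C_trough) / k = ln(33/11) / 0.1121 = 1.099 / 0.1121 = 9.804 h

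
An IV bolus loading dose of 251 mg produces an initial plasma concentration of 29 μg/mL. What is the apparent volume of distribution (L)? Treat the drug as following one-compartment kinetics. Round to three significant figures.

Immediately after an IV bolus, C₀ = Dose / Vd, so Vd = Dose / C₀.
Vd = 251 / 29 = 8.655 L

8.66 L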